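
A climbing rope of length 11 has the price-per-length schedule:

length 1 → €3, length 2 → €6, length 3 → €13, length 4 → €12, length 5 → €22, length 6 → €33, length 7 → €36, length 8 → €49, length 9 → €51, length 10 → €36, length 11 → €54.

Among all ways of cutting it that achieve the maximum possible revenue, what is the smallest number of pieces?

Consider every possible first cut. r[k] is the best of p[i]+r[k−i] over all sellable i≤k.
r[1] = 3
r[2] = 6  (first piece 1, then r[1]=3)
r[3] = 13
r[4] = 16  (first piece 1, then r[3]=13)
r[5] = 22
r[6] = 33
r[7] = 36  (first piece 1, then r[6]=33)
r[8] = 49
r[9] = 52  (first piece 1, then r[8]=49)
r[10] = 55  (first piece 1, then r[9]=52)
r[11] = 62  (first piece 3, then r[8]=49)
Maximum revenue is €62.
Now minimize piece count subject to staying optimal: for each k, pieces[k] = 1 + min over i with p[i]+r[k−i]=r[k] of pieces[k−i].
pieces[8] = 1
pieces[9] = 2
pieces[10] = 2
pieces[11] = 2

2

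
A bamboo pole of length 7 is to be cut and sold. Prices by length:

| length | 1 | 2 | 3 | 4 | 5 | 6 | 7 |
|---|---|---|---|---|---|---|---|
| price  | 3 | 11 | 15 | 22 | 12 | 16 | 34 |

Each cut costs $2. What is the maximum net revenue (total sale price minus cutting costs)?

Build v[k] bottom-up: v[k] = max over allowed piece i of (p[i] + v[k−i]) − 2 per cut.
v[1] = 3
v[2] = max(3+3-2, 11+0) = 11
v[3] = max(3+11-2, 11+3-2, 15+0) = 15
v[4] = max(3+15-2, 11+11-2, 15+3-2, 22+0) = 22
v[5] = max(3+22-2, 11+15-2, 15+11-2, 22+3-2, 12+0) = 24
v[6] = max(3+24-2, 11+22-2, 15+15-2, 22+11-2, 12+3-2, 16+0) = 31
v[7] = max(3+31-2, 11+24-2, 15+22-2, …, 16+3-2, 34+0) = 35
One optimal plan: pieces 4 + 3 (1 cut) → $37 − $2 = $35.

35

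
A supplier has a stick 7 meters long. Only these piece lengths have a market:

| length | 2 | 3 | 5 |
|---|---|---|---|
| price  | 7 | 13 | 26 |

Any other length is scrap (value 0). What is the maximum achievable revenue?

Let r[k] be the best obtainable value from length k. For each k, try every first piece i and keep the best of price[i] + r[k−i].
r[1] = 0
r[2] = 7
r[3] = max(7+0, 13+0) = 13
r[4] = max(7+7, 13+0) = 14
r[5] = max(7+13, 13+7, 26+0) = 26
r[6] = max(7+14, 13+13, 26+0) = 26
r[7] = max(7+26, 13+14, 26+7) = 33
One optimal cutting: 5 + 2 → 33.

33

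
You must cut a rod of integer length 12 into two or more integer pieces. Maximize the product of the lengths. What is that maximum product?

Define P[k] = max over 1≤i<k of i · max(k−i, P[k−i]); the inner max lets the remainder stay uncut if that's better.
P[2] = 1·max(1,0) = 1·1 = 1
P[3] = max(1·2, 2·1) = 2
P[4] = max(1·3, 2·2, 3·1) = 4
P[5] = max(1·4, 2·3, 3·2, 4·1) = 6
P[6] = max(1·6, 2·4, 3·3, 4·2, 5·1) = 9
P[7] = max(1·9, 2·6, 3·4, 4·3, 5·2, 6·1) = 12
P[8] = max(1·12, 2·9, 3·6, …, 6·2, 7·1) = 18
P[9] = max(1·18, 2·12, 3·9, …, 7·2, 8·1) = 27
P[10] = max(1·27, 2·18, 3·12, …, 8·2, 9·1) = 36
P[11] = max(1·36, 2·27, 3·18, …, 9·2, 10·1) = 54
P[12] = max(1·54, 2·36, 3·27, …, 10·2, 11·1) = 81
One optimal split: 3 + 3 + 3 + 3; product 3·3·3·3 = 81.

81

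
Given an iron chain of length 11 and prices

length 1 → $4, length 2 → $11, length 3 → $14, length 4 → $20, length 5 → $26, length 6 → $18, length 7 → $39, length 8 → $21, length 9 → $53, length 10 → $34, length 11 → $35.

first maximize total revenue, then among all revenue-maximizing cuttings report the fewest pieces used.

Consider every possible first cut. r[k] is the best of p[i]+r[k−i] over all sellable i≤k.
r[1] = 4
r[2] = 11
r[3] = 15  (first piece 1, then r[2]=11)
r[4] = 22  (first piece 2, then r[2]=11)
r[5] = 26  (first piece 1, then r[4]=22)
r[6] = 33  (first piece 2, then r[4]=22)
r[7] = 39
r[8] = 44  (first piece 2, then r[6]=33)
r[9] = 53
r[10] = 57  (first piece 1, then r[9]=53)
r[11] = 64  (first piece 2, then r[9]=53)
Maximum revenue is $64.
Now minimize piece count subject to staying optimal: for each k, pieces[k] = 1 + min over i with p[i]+r[k−i]=r[k] of pieces[k−i].
pieces[8] = 4
pieces[9] = 1
pieces[10] = 2
pieces[11] = 2

2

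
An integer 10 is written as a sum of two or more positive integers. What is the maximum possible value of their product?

Let m[k] be the best product for length k (with at least one cut). For each first piece i, the rest contributes max(k−i, m[k−i]).
m[2] = 1·max(1,0) = 1·1 = 1
m[3] = max(1·2, 2·1) = 2
m[4] = max(1·3, 2·2, 3·1) = 4
m[5] = max(1·4, 2·3, 3·2, 4·1) = 6
m[6] = max(1·6, 2·4, 3·3, 4·2, 5·1) = 9
m[7] = max(1·9, 2·6, 3·4, 4·3, 5·2, 6·1) = 12
m[8] = max(1·12, 2·9, 3·6, …, 6·2, 7·1) = 18
m[9] = max(1·18, 2·12, 3·9, …, 7·2, 8·1) = 27
m[10] = max(1·27, 2·18, 3·12, …, 8·2, 9·1) = 36
One optimal split: 3 + 3 + 2 + 2; product 3·3·2·2 = 36.

36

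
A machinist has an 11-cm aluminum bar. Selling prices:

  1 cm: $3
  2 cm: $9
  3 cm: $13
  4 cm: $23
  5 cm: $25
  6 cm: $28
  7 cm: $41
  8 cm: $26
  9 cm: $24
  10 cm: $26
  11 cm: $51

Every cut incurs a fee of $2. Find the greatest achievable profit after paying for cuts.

Let net[k] be the best obtainable value from length k. For each k, try every first piece i and keep the best of price[i] + net[k−i] minus the 2 cut fee when i<k.
net[1] = 3
net[2] = 9
net[3] = 13
net[4] = 23
net[5] = 25
net[6] = 30  (first piece 2, then net[4]=23)
net[7] = 41
net[8] = 44  (first piece 4, then net[4]=23)
net[9] = 48  (first piece 2, then net[7]=41)
net[10] = 52  (first piece 3, then net[7]=41)
net[11] = 62  (first piece 4, then net[7]=41)
One optimal plan: pieces 7 + 4 (1 cut) → $64 − $2 = $62.

62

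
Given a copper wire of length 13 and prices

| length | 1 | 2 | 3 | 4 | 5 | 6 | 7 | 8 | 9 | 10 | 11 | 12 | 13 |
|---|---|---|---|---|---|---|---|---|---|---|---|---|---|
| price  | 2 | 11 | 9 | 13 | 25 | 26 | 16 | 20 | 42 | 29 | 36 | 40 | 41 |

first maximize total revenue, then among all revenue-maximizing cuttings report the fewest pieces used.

Let r[k] be the best obtainable value from length k. For each k, try every first piece i and keep the best of price[i] + r[k−i].
r[1] = 2
r[2] = 11
r[3] = 13  (first piece 1, then r[2]=11)
r[4] = 22  (first piece 2, then r[2]=11)
r[5] = 25
r[6] = 33  (first piece 2, then r[4]=22)
r[7] = 36  (first piece 2, then r[5]=25)
r[8] = 44  (first piece 2, then r[6]=33)
r[9] = 47  (first piece 2, then r[7]=36)
r[10] = 55  (first piece 2, then r[8]=44)
r[11] = 58  (first piece 2, then r[9]=47)
r[12] = 66  (first piece 2, then r[10]=55)
r[13] = 69  (first piece 2, then r[11]=58)
Maximum revenue is €69.
Now minimize piece count subject to staying optimal: for each k, pieces[k] = 1 + min over i with p[i]+r[k−i]=r[k] of pieces[k−i].
pieces[10] = 5
pieces[11] = 4
pieces[12] = 6
pieces[13] = 5

5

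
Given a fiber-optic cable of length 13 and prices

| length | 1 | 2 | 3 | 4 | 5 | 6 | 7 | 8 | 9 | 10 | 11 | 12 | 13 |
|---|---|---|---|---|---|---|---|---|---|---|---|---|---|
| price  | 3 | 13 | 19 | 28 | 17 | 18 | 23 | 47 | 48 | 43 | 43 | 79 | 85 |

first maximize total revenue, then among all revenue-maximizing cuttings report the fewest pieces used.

Consider every possible first cut. r[k] is the best of p[i]+r[k−i] over all sellable i≤k.
r[1] = 3
r[2] = max(3+3, 13+0) = 13
r[3] = max(3+13, 13+3, 19+0) = 19
r[4] = max(3+19, 13+13, 19+3, 28+0) = 28
r[5] = max(3+28, 13+19, 19+13, 28+3, 17+0) = 32
r[6] = max(3+32, 13+28, 19+19, 28+13, 17+3, 18+0) = 41
r[7] = max(3+41, 13+32, 19+28, …, 18+3, 23+0) = 47
r[8] = max(3+47, 13+41, 19+32, …, 23+3, 47+0) = 56
r[9] = max(3+56, 13+47, 19+41, …, 47+3, 48+0) = 60
r[10] = max(3+60, 13+56, 19+47, …, 48+3, 43+0) = 69
r[11] = max(3+69, 13+60, 19+56, …, 43+3, 43+0) = 75
r[12] = max(3+75, 13+69, 19+60, …, 43+3, 79+0) = 84
r[13] = max(3+84, 13+75, 19+69, …, 79+3, 85+0) = 88
Maximum revenue is $88.
Now minimize piece count subject to staying optimal: for each k, pieces[k] = 1 + min over i with p[i]+r[k−i]=r[k] of pieces[k−i].
pieces[10] = 3
pieces[11] = 3
pieces[12] = 3
pieces[13] = 4

4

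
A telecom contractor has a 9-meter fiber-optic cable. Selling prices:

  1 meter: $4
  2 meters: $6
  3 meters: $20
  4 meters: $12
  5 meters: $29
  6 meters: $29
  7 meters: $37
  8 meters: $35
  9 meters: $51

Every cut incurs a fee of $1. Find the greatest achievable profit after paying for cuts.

58

Consider every possible first cut. v[k] is the best of p[i]+v[k−i] over all sellable i≤k, charging 1 whenever i<k.
v[1] = 4
v[2] = 7  (first piece 1, then v[1]=4)
v[3] = 20
v[4] = 23  (first piece 1, then v[3]=20)
v[5] = 29
v[6] = 39  (first piece 3, then v[3]=20)
v[7] = 42  (first piece 1, then v[6]=39)
v[8] = 48  (first piece 3, then v[5]=29)
v[9] = 58  (first piece 3, then v[6]=39)
One optimal plan: pieces 3 + 3 + 3 (2 cuts) → $60 − $2 = $58.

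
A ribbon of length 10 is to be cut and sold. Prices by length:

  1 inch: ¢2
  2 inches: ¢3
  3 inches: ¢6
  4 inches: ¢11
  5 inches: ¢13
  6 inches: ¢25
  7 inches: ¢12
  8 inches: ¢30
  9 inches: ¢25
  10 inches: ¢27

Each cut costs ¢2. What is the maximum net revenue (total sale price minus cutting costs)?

Let r[k] be the best obtainable value from length k. For each k, try every first piece i and keep the best of price[i] + r[k−i] minus the 2 cut fee when i<k.
r[1] = 2
r[2] = 3
r[3] = 6
r[4] = 11
r[5] = 13
r[6] = 25
r[7] = 25  (first piece 1, then r[6]=25)
r[8] = 30
r[9] = 30  (first piece 1, then r[8]=30)
r[10] = 34  (first piece 4, then r[6]=25)
One optimal plan: pieces 6 + 4 (1 cut) → ¢36 − ¢2 = ¢34.

34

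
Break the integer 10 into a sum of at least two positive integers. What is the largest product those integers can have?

36

Define prod[k] = max over 1≤i<k of i · max(k−i, prod[k−i]); the inner max lets the remainder stay uncut if that's better.
prod[2] = 1*max(1,0) = 1*1 = 1
prod[3] = max(1*2, 2*1) = 2
prod[4] = max(1*3, 2*2, 3*1) = 4
prod[5] = max(1*4, 2*3, 3*2, 4*1) = 6
prod[6] = max(1*6, 2*4, 3*3, 4*2, 5*1) = 9
prod[7] = max(1*9, 2*6, 3*4, 4*3, 5*2, 6*1) = 12
prod[8] = max(1*12, 2*9, 3*6, …, 6*2, 7*1) = 18
prod[9] = max(1*18, 2*12, 3*9, …, 7*2, 8*1) = 27
prod[10] = max(1*27, 2*18, 3*12, …, 8*2, 9*1) = 36
One optimal split: 3 + 3 + 2 + 2; product 3*3*2*2 = 36.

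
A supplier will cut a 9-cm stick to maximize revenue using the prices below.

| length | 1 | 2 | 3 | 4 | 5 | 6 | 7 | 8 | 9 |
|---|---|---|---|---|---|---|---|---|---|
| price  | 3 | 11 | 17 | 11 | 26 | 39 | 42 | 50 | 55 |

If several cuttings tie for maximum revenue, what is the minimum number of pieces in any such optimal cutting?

2

Build r[k] bottom-up: r[k] = max over allowed piece i of (p[i] + r[k−i]).
r[1] = 3
r[2] = max(3+3, 11+0) = 11
r[3] = max(3+11, 11+3, 17+0) = 17
r[4] = max(3+17, 11+11, 17+3, 11+0) = 22
r[5] = max(3+22, 11+17, 17+11, 11+3, 26+0) = 28
r[6] = max(3+28, 11+22, 17+17, 11+11, 26+3, 39+0) = 39
r[7] = max(3+39, 11+28, 17+22, …, 39+3, 42+0) = 42
r[8] = max(3+42, 11+39, 17+28, …, 42+3, 50+0) = 50
r[9] = max(3+50, 11+42, 17+39, …, 50+3, 55+0) = 56
Maximum revenue is 56.
Now minimize piece count subject to staying optimal: for each k, pieces[k] = 1 + min over i with p[i]+r[k−i]=r[k] of pieces[k−i].
pieces[6] = 1
pieces[7] = 1
pieces[8] = 1
pieces[9] = 2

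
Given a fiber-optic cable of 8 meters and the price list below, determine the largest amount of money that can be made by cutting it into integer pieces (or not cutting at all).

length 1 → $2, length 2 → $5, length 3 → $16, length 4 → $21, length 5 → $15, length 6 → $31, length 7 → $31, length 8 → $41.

Let best[k] be the best obtainable value from length k. For each k, try every first piece i and keep the best of price[i] + best[k−i].
best[1] = 2
best[2] = max(2+2, 5+0) = 5
best[3] = max(2+5, 5+2, 16+0) = 16
best[4] = max(2+16, 5+5, 16+2, 21+0) = 21
best[5] = max(2+21, 5+16, 16+5, 21+2, 15+0) = 23
best[6] = max(2+23, 5+21, 16+16, 21+5, 15+2, 31+0) = 32
best[7] = max(2+32, 5+23, 16+21, …, 31+2, 31+0) = 37
best[8] = max(2+37, 5+32, 16+23, …, 31+2, 41+0) = 42
One optimal cutting: 4 + 4 → $21 + $21 = $42.

42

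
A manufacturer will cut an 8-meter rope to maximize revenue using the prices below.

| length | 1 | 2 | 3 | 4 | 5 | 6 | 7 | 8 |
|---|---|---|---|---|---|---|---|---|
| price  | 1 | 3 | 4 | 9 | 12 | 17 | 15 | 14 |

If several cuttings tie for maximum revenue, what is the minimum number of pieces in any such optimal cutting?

Consider every possible first cut. r[k] is the best of p[i]+r[k−i] over all sellable i≤k.
r[1] = 1
r[2] = max(1+1, 3+0) = 3
r[3] = max(1+3, 3+1, 4+0) = 4
r[4] = max(1+4, 3+3, 4+1, 9+0) = 9
r[5] = max(1+9, 3+4, 4+3, 9+1, 12+0) = 12
r[6] = max(1+12, 3+9, 4+4, 9+3, 12+1, 17+0) = 17
r[7] = max(1+17, 3+12, 4+9, …, 17+1, 15+0) = 18
r[8] = max(1+18, 3+17, 4+12, …, 15+1, 14+0) = 20
Maximum revenue is €20.
Now minimize piece count subject to staying optimal: for each k, pieces[k] = 1 + min over i with p[i]+r[k−i]=r[k] of pieces[k−i].
pieces[5] = 1
pieces[6] = 1
pieces[7] = 2
pieces[8] = 2

2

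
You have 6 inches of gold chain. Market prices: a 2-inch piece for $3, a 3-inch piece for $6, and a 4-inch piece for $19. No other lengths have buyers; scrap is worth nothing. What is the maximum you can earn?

22

Consider every possible first cut. f[k] is the best of p[i]+f[k−i] over all sellable i≤k.
f[1] = 0
f[2] = 3
f[3] = 6
f[4] = 19
f[5] = 19
f[6] = 22  (first piece 2, then f[4]=19)
One optimal cutting: 4 + 2 → $22.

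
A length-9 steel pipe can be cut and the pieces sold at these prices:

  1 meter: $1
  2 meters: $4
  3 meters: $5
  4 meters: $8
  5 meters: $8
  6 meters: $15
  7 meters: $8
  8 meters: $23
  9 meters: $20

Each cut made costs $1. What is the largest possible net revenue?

23

Build net[k] bottom-up: net[k] = max over allowed piece i of (p[i] + net[k−i]) − 1 per cut.
net[1] = 1
net[2] = 4
net[3] = 5
net[4] = 8
net[5] = 8  (first piece 1, then net[4]=8)
net[6] = 15
net[7] = 15  (first piece 1, then net[6]=15)
net[8] = 23
net[9] = 23  (first piece 1, then net[8]=23)
One optimal plan: pieces 8 + 1 (1 cut) → $24 − $1 = $23.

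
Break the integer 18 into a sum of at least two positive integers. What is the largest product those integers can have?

729

Let g[k] be the best product for length k (with at least one cut). For each first piece i, the rest contributes max(k−i, g[k−i]).
g[2] = 1·max(1,0) = 1·1 = 1
g[3] = 1·max(2,1) = 1·2 = 2
g[4] = 2·max(2,1) = 2·2 = 4
g[5] = 2·max(3,2) = 2·3 = 6
g[6] = 3·max(3,2) = 3·3 = 9
g[7] = 2·max(5,6) = 2·6 = 12
g[8] = 2·max(6,9) = 2·9 = 18
g[9] = 3·max(6,9) = 3·9 = 27
g[10] = 2·max(8,18) = 2·18 = 36
g[11] = 2·max(9,27) = 2·27 = 54
g[12] = 3·max(9,27) = 3·27 = 81
g[13] = 2·max(11,54) = 2·54 = 108
g[14] = 2·max(12,81) = 2·81 = 162
g[15] = 3·max(12,81) = 3·81 = 243
g[16] = 2·max(14,162) = 2·162 = 324
g[17] = 2·max(15,243) = 2·243 = 486
g[18] = 3·max(15,243) = 3·243 = 729
One optimal split: 3 + 3 + 3 + 3 + 3 + 3; product 3·3·3·3·3·3 = 729.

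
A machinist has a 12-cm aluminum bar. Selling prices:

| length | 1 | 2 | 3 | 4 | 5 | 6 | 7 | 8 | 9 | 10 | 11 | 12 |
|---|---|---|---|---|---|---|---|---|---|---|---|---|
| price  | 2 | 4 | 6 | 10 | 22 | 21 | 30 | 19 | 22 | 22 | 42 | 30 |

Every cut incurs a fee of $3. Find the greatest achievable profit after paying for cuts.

Consider every possible first cut. net[k] is the best of p[i]+net[k−i] over all sellable i≤k, charging 3 whenever i<k.
net[1] = 2
net[2] = max(2+2-3, 4+0) = 4
net[3] = max(2+4-3, 4+2-3, 6+0) = 6
net[4] = max(2+6-3, 4+4-3, 6+2-3, 10+0) = 10
net[5] = max(2+10-3, 4+6-3, 6+4-3, 10+2-3, 22+0) = 22
net[6] = max(2+22-3, 4+10-3, 6+6-3, 10+4-3, 22+2-3, 21+0) = 21
net[7] = max(2+21-3, 4+22-3, 6+10-3, …, 21+2-3, 30+0) = 30
net[8] = max(2+30-3, 4+21-3, 6+22-3, …, 30+2-3, 19+0) = 29
net[9] = max(2+29-3, 4+30-3, 6+21-3, …, 19+2-3, 22+0) = 31
net[10] = max(2+31-3, 4+29-3, 6+30-3, …, 22+2-3, 22+0) = 41
net[11] = max(2+41-3, 4+31-3, 6+29-3, …, 22+2-3, 42+0) = 42
net[12] = max(2+42-3, 4+41-3, 6+31-3, …, 42+2-3, 30+0) = 49
One optimal plan: pieces 7 + 5 (1 cut) → $52 − $3 = $49.

49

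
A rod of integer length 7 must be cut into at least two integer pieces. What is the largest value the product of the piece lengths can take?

12

Let f[k] be the best product for length k (with at least one cut). For each first piece i, the rest contributes max(k−i, f[k−i]).
f[2] = 1×max(1,0) = 1×1 = 1
f[3] = 1×max(2,1) = 1×2 = 2
f[4] = 2×max(2,1) = 2×2 = 4
f[5] = 2×max(3,2) = 2×3 = 6
f[6] = 3×max(3,2) = 3×3 = 9
f[7] = 2×max(5,6) = 2×6 = 12
One optimal split: 3 + 2 + 2; product 3×2×2 = 12.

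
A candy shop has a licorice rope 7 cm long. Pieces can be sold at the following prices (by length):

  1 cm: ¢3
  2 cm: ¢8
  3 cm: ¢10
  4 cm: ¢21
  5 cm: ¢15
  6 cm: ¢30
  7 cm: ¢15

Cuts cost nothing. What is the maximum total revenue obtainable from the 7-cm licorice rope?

33

Let r[k] be the best obtainable value from length k. For each k, try every first piece i and keep the best of price[i] + r[k−i].
r[1] = 3
r[2] = 8
r[3] = 11  (first piece 1, then r[2]=8)
r[4] = 21
r[5] = 24  (first piece 1, then r[4]=21)
r[6] = 30
r[7] = 33  (first piece 1, then r[6]=30)
One optimal cutting: 6 + 1 → ¢30 + ¢3 = ¢33.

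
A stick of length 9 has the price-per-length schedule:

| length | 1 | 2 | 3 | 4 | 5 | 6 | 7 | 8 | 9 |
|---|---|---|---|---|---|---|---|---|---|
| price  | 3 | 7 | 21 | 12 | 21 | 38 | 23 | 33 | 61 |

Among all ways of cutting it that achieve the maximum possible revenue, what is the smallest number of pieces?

Build r[k] bottom-up: r[k] = max over allowed piece i of (p[i] + r[k−i]).
r[1] = 3
r[2] = 7
r[3] = 21
r[4] = 24  (first piece 1, then r[3]=21)
r[5] = 28  (first piece 2, then r[3]=21)
r[6] = 42  (first piece 3, then r[3]=21)
r[7] = 45  (first piece 1, then r[6]=42)
r[8] = 49  (first piece 2, then r[6]=42)
r[9] = 63  (first piece 3, then r[6]=42)
Maximum revenue is 63.
Now minimize piece count subject to staying optimal: for each k, pieces[k] = 1 + min over i with p[i]+r[k−i]=r[k] of pieces[k−i].
pieces[6] = 2
pieces[7] = 3
pieces[8] = 3
pieces[9] = 3

3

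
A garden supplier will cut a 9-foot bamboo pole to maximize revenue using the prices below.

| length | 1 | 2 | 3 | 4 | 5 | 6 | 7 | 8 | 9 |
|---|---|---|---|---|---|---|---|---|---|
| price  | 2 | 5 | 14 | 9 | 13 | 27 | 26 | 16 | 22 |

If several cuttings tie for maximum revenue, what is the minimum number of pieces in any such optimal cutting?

Build r[k] bottom-up: r[k] = max over allowed piece i of (p[i] + r[k−i]).
r[1] = 2
r[2] = max(2+2, 5+0) = 5
r[3] = max(2+5, 5+2, 14+0) = 14
r[4] = max(2+14, 5+5, 14+2, 9+0) = 16
r[5] = max(2+16, 5+14, 14+5, 9+2, 13+0) = 19
r[6] = max(2+19, 5+16, 14+14, 9+5, 13+2, 27+0) = 28
r[7] = max(2+28, 5+19, 14+16, …, 27+2, 26+0) = 30
r[8] = max(2+30, 5+28, 14+19, …, 26+2, 16+0) = 33
r[9] = max(2+33, 5+30, 14+28, …, 16+2, 22+0) = 42
Maximum revenue is $42.
Now minimize piece count subject to staying optimal: for each k, pieces[k] = 1 + min over i with p[i]+r[k−i]=r[k] of pieces[k−i].
pieces[6] = 2
pieces[7] = 3
pieces[8] = 3
pieces[9] = 3

3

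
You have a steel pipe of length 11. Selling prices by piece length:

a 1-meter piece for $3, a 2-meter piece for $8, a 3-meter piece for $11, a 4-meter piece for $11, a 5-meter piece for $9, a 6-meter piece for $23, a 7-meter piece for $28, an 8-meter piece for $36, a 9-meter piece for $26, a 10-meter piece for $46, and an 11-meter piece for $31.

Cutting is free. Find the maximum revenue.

49

Let r[k] be the best obtainable value from length k. For each k, try every first piece i and keep the best of price[i] + r[k−i].
r[1] = 3
r[2] = 8
r[3] = 11  (first piece 1, then r[2]=8)
r[4] = 16  (first piece 2, then r[2]=8)
r[5] = 19  (first piece 1, then r[4]=16)
r[6] = 24  (first piece 2, then r[4]=16)
r[7] = 28
r[8] = 36
r[9] = 39  (first piece 1, then r[8]=36)
r[10] = 46
r[11] = 49  (first piece 1, then r[10]=46)
One optimal cutting: 10 + 1 → $46 + $3 = $49.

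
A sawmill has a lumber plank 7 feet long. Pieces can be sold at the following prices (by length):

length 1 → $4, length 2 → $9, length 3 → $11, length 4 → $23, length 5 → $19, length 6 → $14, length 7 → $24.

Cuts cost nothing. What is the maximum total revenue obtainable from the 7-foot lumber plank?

Build r[k] bottom-up: r[k] = max over allowed piece i of (p[i] + r[k−i]).
r[1] = 4
r[2] = max(4+4, 9+0) = 9
r[3] = max(4+9, 9+4, 11+0) = 13
r[4] = max(4+13, 9+9, 11+4, 23+0) = 23
r[5] = max(4+23, 9+13, 11+9, 23+4, 19+0) = 27
r[6] = max(4+27, 9+23, 11+13, 23+9, 19+4, 14+0) = 32
r[7] = max(4+32, 9+27, 11+23, …, 14+4, 24+0) = 36
One optimal cutting: 4 + 2 + 1 → $23 + $9 + $4 = $36.

36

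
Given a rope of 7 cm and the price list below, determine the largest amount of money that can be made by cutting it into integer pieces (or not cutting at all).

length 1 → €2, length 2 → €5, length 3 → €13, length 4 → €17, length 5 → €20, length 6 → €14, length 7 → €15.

Build best[k] bottom-up: best[k] = max over allowed piece i of (p[i] + best[k−i]).
best[1] = 2
best[2] = 5
best[3] = 13
best[4] = 17
best[5] = 20
best[6] = 26  (first piece 3, then best[3]=13)
best[7] = 30  (first piece 3, then best[4]=17)
One optimal cutting: 4 + 3 → €17 + €13 = €30.

30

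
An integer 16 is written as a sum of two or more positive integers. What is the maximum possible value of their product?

324

Fill P[k] for k=2..16: at each k try every first piece i and multiply by the better of (k−i) uncut or P[k−i].
P[2] = 1*max(1,0) = 1*1 = 1
P[3] = 1*max(2,1) = 1*2 = 2
P[4] = 2*max(2,1) = 2*2 = 4
P[5] = 2*max(3,2) = 2*3 = 6
P[6] = 3*max(3,2) = 3*3 = 9
P[7] = 2*max(5,6) = 2*6 = 12
P[8] = 2*max(6,9) = 2*9 = 18
P[9] = 3*max(6,9) = 3*9 = 27
P[10] = 2*max(8,18) = 2*18 = 36
P[11] = 2*max(9,27) = 2*27 = 54
P[12] = 3*max(9,27) = 3*27 = 81
P[13] = 2*max(11,54) = 2*54 = 108
P[14] = 2*max(12,81) = 2*81 = 162
P[15] = 3*max(12,81) = 3*81 = 243
P[16] = 2*max(14,162) = 2*162 = 324
One optimal split: 3 + 3 + 3 + 3 + 2 + 2; product 3*3*3*3*2*2 = 324.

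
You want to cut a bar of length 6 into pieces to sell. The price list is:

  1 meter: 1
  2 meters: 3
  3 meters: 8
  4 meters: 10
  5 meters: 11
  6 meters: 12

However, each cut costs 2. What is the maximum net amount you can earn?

Build v[k] bottom-up: v[k] = max over allowed piece i of (p[i] + v[k−i]) − 2 per cut.
v[1] = 1
v[2] = 3
v[3] = 8
v[4] = 10
v[5] = 11
v[6] = 14  (first piece 3, then v[3]=8)
One optimal plan: pieces 3 + 3 (1 cut) → 16 − 2 = 14.

14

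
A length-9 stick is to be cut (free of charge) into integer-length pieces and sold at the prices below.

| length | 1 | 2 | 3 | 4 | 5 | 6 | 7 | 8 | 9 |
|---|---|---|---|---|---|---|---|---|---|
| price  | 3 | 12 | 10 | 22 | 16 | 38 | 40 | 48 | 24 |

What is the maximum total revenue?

Let r[k] be the best obtainable value from length k. For each k, try every first piece i and keep the best of price[i] + r[k−i].
r[1] = 3
r[2] = max(3+3, 12+0) = 12
r[3] = max(3+12, 12+3, 10+0) = 15
r[4] = max(3+15, 12+12, 10+3, 22+0) = 24
r[5] = max(3+24, 12+15, 10+12, 22+3, 16+0) = 27
r[6] = max(3+27, 12+24, 10+15, 22+12, 16+3, 38+0) = 38
r[7] = max(3+38, 12+27, 10+24, …, 38+3, 40+0) = 41
r[8] = max(3+41, 12+38, 10+27, …, 40+3, 48+0) = 50
r[9] = max(3+50, 12+41, 10+38, …, 48+3, 24+0) = 53
One optimal cutting: 6 + 2 + 1 → €38 + €12 + €3 = €53.

53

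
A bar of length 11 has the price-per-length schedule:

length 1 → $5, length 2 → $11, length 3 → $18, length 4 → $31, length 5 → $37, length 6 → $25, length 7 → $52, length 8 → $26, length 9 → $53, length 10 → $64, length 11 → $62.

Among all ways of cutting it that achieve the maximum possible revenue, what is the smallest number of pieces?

Consider every possible first cut. r[k] is the best of p[i]+r[k−i] over all sellable i≤k.
r[1] = 5
r[2] = 11
r[3] = 18
r[4] = 31
r[5] = 37
r[6] = 42  (first piece 1, then r[5]=37)
r[7] = 52
r[8] = 62  (first piece 4, then r[4]=31)
r[9] = 68  (first piece 4, then r[5]=37)
r[10] = 74  (first piece 5, then r[5]=37)
r[11] = 83  (first piece 4, then r[7]=52)
Maximum revenue is $83.
Now minimize piece count subject to staying optimal: for each k, pieces[k] = 1 + min over i with p[i]+r[k−i]=r[k] of pieces[k−i].
pieces[8] = 2
pieces[9] = 2
pieces[10] = 2
pieces[11] = 2

2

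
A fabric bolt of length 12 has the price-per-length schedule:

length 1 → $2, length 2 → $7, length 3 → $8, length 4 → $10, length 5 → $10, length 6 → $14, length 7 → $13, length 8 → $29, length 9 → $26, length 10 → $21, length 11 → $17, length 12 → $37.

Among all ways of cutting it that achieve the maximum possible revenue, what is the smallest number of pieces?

Consider every possible first cut. r[k] is the best of p[i]+r[k−i] over all sellable i≤k.
r[1] = 2
r[2] = max(2+2, 7+0) = 7
r[3] = max(2+7, 7+2, 8+0) = 9
r[4] = max(2+9, 7+7, 8+2, 10+0) = 14
r[5] = max(2+14, 7+9, 8+7, 10+2, 10+0) = 16
r[6] = max(2+16, 7+14, 8+9, 10+7, 10+2, 14+0) = 21
r[7] = max(2+21, 7+16, 8+14, …, 14+2, 13+0) = 23
r[8] = max(2+23, 7+21, 8+16, …, 13+2, 29+0) = 29
r[9] = max(2+29, 7+23, 8+21, …, 29+2, 26+0) = 31
r[10] = max(2+31, 7+29, 8+23, …, 26+2, 21+0) = 36
r[11] = max(2+36, 7+31, 8+29, …, 21+2, 17+0) = 38
r[12] = max(2+38, 7+36, 8+31, …, 17+2, 37+0) = 43
Maximum revenue is $43.
Now minimize piece count subject to staying optimal: for each k, pieces[k] = 1 + min over i with p[i]+r[k−i]=r[k] of pieces[k−i].
pieces[9] = 2
pieces[10] = 2
pieces[11] = 3
pieces[12] = 3

3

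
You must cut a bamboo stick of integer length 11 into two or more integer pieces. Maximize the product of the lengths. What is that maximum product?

54

Fill m[k] for k=2..11: at each k try every first piece i and multiply by the better of (k−i) uncut or m[k−i].
Small cases: m[2]=1, m[3]=2.
m[4] = max(1·3, 2·2, 3·1) = 4
m[5] = max(1·4, 2·3, 3·2, 4·1) = 6
m[6] = max(1·6, 2·4, 3·3, 4·2, 5·1) = 9
m[7] = max(1·9, 2·6, 3·4, 4·3, 5·2, 6·1) = 12
m[8] = max(1·12, 2·9, 3·6, …, 6·2, 7·1) = 18
m[9] = max(1·18, 2·12, 3·9, …, 7·2, 8·1) = 27
m[10] = max(1·27, 2·18, 3·12, …, 8·2, 9·1) = 36
m[11] = max(1·36, 2·27, 3·18, …, 9·2, 10·1) = 54
One optimal split: 3 + 3 + 3 + 2; product 3·3·3·2 = 54.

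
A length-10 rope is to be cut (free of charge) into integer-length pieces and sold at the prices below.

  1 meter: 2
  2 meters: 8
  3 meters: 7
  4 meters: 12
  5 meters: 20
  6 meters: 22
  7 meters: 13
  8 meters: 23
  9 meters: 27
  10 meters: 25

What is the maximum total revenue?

Let best[k] be the best obtainable value from length k. For each k, try every first piece i and keep the best of price[i] + best[k−i].
best[1] = 2
best[2] = 8
best[3] = 10  (first piece 1, then best[2]=8)
best[4] = 16  (first piece 2, then best[2]=8)
best[5] = 20
best[6] = 24  (first piece 2, then best[4]=16)
best[7] = 28  (first piece 2, then best[5]=20)
best[8] = 32  (first piece 2, then best[6]=24)
best[9] = 36  (first piece 2, then best[7]=28)
best[10] = 40  (first piece 2, then best[8]=32)
One optimal cutting: 2 + 2 + 2 + 2 + 2 → 8 + 8 + 8 + 8 + 8 = 40.

40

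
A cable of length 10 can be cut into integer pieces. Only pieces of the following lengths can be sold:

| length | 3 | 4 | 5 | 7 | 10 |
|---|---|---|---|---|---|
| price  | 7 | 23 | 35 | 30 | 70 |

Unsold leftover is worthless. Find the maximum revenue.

Let r[k] be the best obtainable value from length k. For each k, try every first piece i and keep the best of price[i] + r[k−i].
r[1] = 0
r[2] = 0
r[3] = 7
r[4] = 23
r[5] = 35
r[6] = 35
r[7] = 35
r[8] = 46  (first piece 4, then r[4]=23)
r[9] = 58  (first piece 4, then r[5]=35)
r[10] = 70  (first piece 5, then r[5]=35)
One optimal cutting: 5 + 5 → $70.

70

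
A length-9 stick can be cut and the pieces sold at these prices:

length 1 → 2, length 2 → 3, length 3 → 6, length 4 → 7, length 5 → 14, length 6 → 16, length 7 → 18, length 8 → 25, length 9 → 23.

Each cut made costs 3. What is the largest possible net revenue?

Consider every possible first cut. r[k] is the best of p[i]+r[k−i] over all sellable i≤k, charging 3 whenever i<k.
r[1] = 2
r[2] = max(2+2-3, 3+0) = 3
r[3] = max(2+3-3, 3+2-3, 6+0) = 6
r[4] = max(2+6-3, 3+3-3, 6+2-3, 7+0) = 7
r[5] = max(2+7-3, 3+6-3, 6+3-3, 7+2-3, 14+0) = 14
r[6] = max(2+14-3, 3+7-3, 6+6-3, 7+3-3, 14+2-3, 16+0) = 16
r[7] = max(2+16-3, 3+14-3, 6+7-3, …, 16+2-3, 18+0) = 18
r[8] = max(2+18-3, 3+16-3, 6+14-3, …, 18+2-3, 25+0) = 25
r[9] = max(2+25-3, 3+18-3, 6+16-3, …, 25+2-3, 23+0) = 24
One optimal plan: pieces 8 + 1 (1 cut) → 27 − 3 = 24.

24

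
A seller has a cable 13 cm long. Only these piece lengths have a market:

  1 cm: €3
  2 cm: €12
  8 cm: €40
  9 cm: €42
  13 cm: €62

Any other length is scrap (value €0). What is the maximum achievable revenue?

Consider every possible first cut. f[k] is the best of p[i]+f[k−i] over all sellable i≤k.
f[1] = 3
f[2] = max(3+3, 12+0) = 12
f[3] = max(3+12, 12+3) = 15
f[4] = max(3+15, 12+12) = 24
f[5] = max(3+24, 12+15) = 27
f[6] = max(3+27, 12+24) = 36
f[7] = max(3+36, 12+27) = 39
f[8] = max(3+39, 12+36, 40+0) = 48
f[9] = max(3+48, 12+39, 40+3, 42+0) = 51
f[10] = max(3+51, 12+48, 40+12, 42+3) = 60
f[11] = max(3+60, 12+51, 40+15, 42+12) = 63
f[12] = max(3+63, 12+60, 40+24, 42+15) = 72
f[13] = max(3+72, 12+63, 40+27, 42+24, 62+0) = 75
One optimal cutting: 2 + 2 + 2 + 2 + 2 + 2 + 1 → €75.

75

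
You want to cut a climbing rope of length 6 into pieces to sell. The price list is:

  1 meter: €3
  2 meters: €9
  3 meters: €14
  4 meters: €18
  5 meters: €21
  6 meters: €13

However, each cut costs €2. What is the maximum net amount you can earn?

26

Build v[k] bottom-up: v[k] = max over allowed piece i of (p[i] + v[k−i]) − 2 per cut.
v[1] = 3
v[2] = 9
v[3] = 14
v[4] = 18
v[5] = 21  (first piece 2, then v[3]=14)
v[6] = 26  (first piece 3, then v[3]=14)
One optimal plan: pieces 3 + 3 (1 cut) → €28 − €2 = €26.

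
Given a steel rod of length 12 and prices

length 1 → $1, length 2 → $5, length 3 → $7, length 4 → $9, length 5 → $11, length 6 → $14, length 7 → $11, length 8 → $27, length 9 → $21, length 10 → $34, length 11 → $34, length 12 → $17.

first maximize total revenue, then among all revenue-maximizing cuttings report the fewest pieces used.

2

Build r[k] bottom-up: r[k] = max over allowed piece i of (p[i] + r[k−i]).
r[1] = 1
r[2] = max(1+1, 5+0) = 5
r[3] = max(1+5, 5+1, 7+0) = 7
r[4] = max(1+7, 5+5, 7+1, 9+0) = 10
r[5] = max(1+10, 5+7, 7+5, 9+1, 11+0) = 12
r[6] = max(1+12, 5+10, 7+7, 9+5, 11+1, 14+0) = 15
r[7] = max(1+15, 5+12, 7+10, …, 14+1, 11+0) = 17
r[8] = max(1+17, 5+15, 7+12, …, 11+1, 27+0) = 27
r[9] = max(1+27, 5+17, 7+15, …, 27+1, 21+0) = 28
r[10] = max(1+28, 5+27, 7+17, …, 21+1, 34+0) = 34
r[11] = max(1+34, 5+28, 7+27, …, 34+1, 34+0) = 35
r[12] = max(1+35, 5+34, 7+28, …, 34+1, 17+0) = 39
Maximum revenue is $39.
Now minimize piece count subject to staying optimal: for each k, pieces[k] = 1 + min over i with p[i]+r[k−i]=r[k] of pieces[k−i].
pieces[9] = 2
pieces[10] = 1
pieces[11] = 2
pieces[12] = 2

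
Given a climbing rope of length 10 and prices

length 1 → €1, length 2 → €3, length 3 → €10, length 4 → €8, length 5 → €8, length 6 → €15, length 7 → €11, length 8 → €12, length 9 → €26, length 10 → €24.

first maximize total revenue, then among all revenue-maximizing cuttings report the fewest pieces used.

Let r[k] be the best obtainable value from length k. For each k, try every first piece i and keep the best of price[i] + r[k−i].
r[1] = 1
r[2] = 3
r[3] = 10
r[4] = 11  (first piece 1, then r[3]=10)
r[5] = 13  (first piece 2, then r[3]=10)
r[6] = 20  (first piece 3, then r[3]=10)
r[7] = 21  (first piece 1, then r[6]=20)
r[8] = 23  (first piece 2, then r[6]=20)
r[9] = 30  (first piece 3, then r[6]=20)
r[10] = 31  (first piece 1, then r[9]=30)
Maximum revenue is €31.
Now minimize piece count subject to staying optimal: for each k, pieces[k] = 1 + min over i with p[i]+r[k−i]=r[k] of pieces[k−i].
pieces[7] = 3
pieces[8] = 3
pieces[9] = 3
pieces[10] = 4

4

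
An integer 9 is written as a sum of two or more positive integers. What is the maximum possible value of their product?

27

Fill prod[k] for k=2..9: at each k try every first piece i and multiply by the better of (k−i) uncut or prod[k−i].
prod[2] = 1·max(1,0) = 1·1 = 1
prod[3] = max(1·2, 2·1) = 2
prod[4] = max(1·3, 2·2, 3·1) = 4
prod[5] = max(1·4, 2·3, 3·2, 4·1) = 6
prod[6] = max(1·6, 2·4, 3·3, 4·2, 5·1) = 9
prod[7] = max(1·9, 2·6, 3·4, 4·3, 5·2, 6·1) = 12
prod[8] = max(1·12, 2·9, 3·6, …, 6·2, 7·1) = 18
prod[9] = max(1·18, 2·12, 3·9, …, 7·2, 8·1) = 27
One optimal split: 3 + 3 + 3; product 3·3·3 = 27.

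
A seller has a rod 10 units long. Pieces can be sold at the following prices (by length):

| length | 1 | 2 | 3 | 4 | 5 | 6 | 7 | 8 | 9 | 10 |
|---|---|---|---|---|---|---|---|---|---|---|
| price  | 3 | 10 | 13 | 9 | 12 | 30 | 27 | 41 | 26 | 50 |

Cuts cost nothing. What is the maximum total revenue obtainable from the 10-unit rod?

51

Let R[k] be the best obtainable value from length k. For each k, try every first piece i and keep the best of price[i] + R[k−i].
R[1] = 3
R[2] = 10
R[3] = 13  (first piece 1, then R[2]=10)
R[4] = 20  (first piece 2, then R[2]=10)
R[5] = 23  (first piece 1, then R[4]=20)
R[6] = 30  (first piece 2, then R[4]=20)
R[7] = 33  (first piece 1, then R[6]=30)
R[8] = 41
R[9] = 44  (first piece 1, then R[8]=41)
R[10] = 51  (first piece 2, then R[8]=41)
One optimal cutting: 8 + 2 → $41 + $10 = $51.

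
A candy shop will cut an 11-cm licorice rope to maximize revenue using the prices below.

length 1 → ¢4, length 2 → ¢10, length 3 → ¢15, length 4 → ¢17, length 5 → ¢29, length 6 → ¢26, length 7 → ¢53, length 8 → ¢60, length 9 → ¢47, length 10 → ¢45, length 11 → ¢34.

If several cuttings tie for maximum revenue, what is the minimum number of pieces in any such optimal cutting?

Consider every possible first cut. r[k] is the best of p[i]+r[k−i] over all sellable i≤k.
r[1] = 4
r[2] = 10
r[3] = 15
r[4] = 20  (first piece 2, then r[2]=10)
r[5] = 29
r[6] = 33  (first piece 1, then r[5]=29)
r[7] = 53
r[8] = 60
r[9] = 64  (first piece 1, then r[8]=60)
r[10] = 70  (first piece 2, then r[8]=60)
r[11] = 75  (first piece 3, then r[8]=60)
Maximum revenue is ¢75.
Now minimize piece count subject to staying optimal: for each k, pieces[k] = 1 + min over i with p[i]+r[k−i]=r[k] of pieces[k−i].
pieces[8] = 1
pieces[9] = 2
pieces[10] = 2
pieces[11] = 2

2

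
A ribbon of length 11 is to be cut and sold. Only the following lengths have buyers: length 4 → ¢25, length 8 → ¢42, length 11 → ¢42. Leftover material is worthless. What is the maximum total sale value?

Consider every possible first cut. f[k] is the best of p[i]+f[k−i] over all sellable i≤k.
f[1] = 0
f[2] = 0
f[3] = 0
f[4] = 25
f[5] = 25
f[6] = 25
f[7] = 25
f[8] = max(25+25, 42+0) = 50
f[9] = max(25+25, 42+0) = 50
f[10] = max(25+25, 42+0) = 50
f[11] = max(25+25, 42+0, 42+0) = 50
One optimal cutting: pieces 4 + 4 with 3 inches of scrap → ¢50.

50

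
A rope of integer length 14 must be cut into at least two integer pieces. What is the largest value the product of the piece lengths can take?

162

Let prod[k] be the best product for length k (with at least one cut). For each first piece i, the rest contributes max(k−i, prod[k−i]).
Small cases: prod[2]=1, prod[3]=2, prod[4]=4, prod[5]=6, prod[6]=9, prod[7]=12, prod[8]=18, prod[9]=27.
prod[10] = 2×max(8,18) = 2×18 = 36
prod[11] = 2×max(9,27) = 2×27 = 54
prod[12] = 3×max(9,27) = 3×27 = 81
prod[13] = 2×max(11,54) = 2×54 = 108
prod[14] = 2×max(12,81) = 2×81 = 162
One optimal split: 3 + 3 + 3 + 3 + 2; product 3×3×3×3×2 = 162.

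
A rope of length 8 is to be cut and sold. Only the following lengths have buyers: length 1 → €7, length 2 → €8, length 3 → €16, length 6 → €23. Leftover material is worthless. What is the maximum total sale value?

Let f[k] be the best obtainable value from length k. For each k, try every first piece i and keep the best of price[i] + f[k−i].
f[1] = 7
f[2] = max(7+7, 8+0) = 14
f[3] = max(7+14, 8+7, 16+0) = 21
f[4] = max(7+21, 8+14, 16+7) = 28
f[5] = max(7+28, 8+21, 16+14) = 35
f[6] = max(7+35, 8+28, 16+21, 23+0) = 42
f[7] = max(7+42, 8+35, 16+28, 23+7) = 49
f[8] = max(7+49, 8+42, 16+35, 23+14) = 56
One optimal cutting: 1 + 1 + 1 + 1 + 1 + 1 + 1 + 1 → €56.

56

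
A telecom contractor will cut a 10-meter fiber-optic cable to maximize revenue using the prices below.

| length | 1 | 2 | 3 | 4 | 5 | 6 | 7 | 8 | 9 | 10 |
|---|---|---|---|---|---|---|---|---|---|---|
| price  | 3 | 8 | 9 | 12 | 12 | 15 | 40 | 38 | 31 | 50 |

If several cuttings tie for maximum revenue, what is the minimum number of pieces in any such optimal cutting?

Let r[k] be the best obtainable value from length k. For each k, try every first piece i and keep the best of price[i] + r[k−i].
r[1] = 3
r[2] = max(3+3, 8+0) = 8
r[3] = max(3+8, 8+3, 9+0) = 11
r[4] = max(3+11, 8+8, 9+3, 12+0) = 16
r[5] = max(3+16, 8+11, 9+8, 12+3, 12+0) = 19
r[6] = max(3+19, 8+16, 9+11, 12+8, 12+3, 15+0) = 24
r[7] = max(3+24, 8+19, 9+16, …, 15+3, 40+0) = 40
r[8] = max(3+40, 8+24, 9+19, …, 40+3, 38+0) = 43
r[9] = max(3+43, 8+40, 9+24, …, 38+3, 31+0) = 48
r[10] = max(3+48, 8+43, 9+40, …, 31+3, 50+0) = 51
Maximum revenue is $51.
Now minimize piece count subject to staying optimal: for each k, pieces[k] = 1 + min over i with p[i]+r[k−i]=r[k] of pieces[k−i].
pieces[7] = 1
pieces[8] = 2
pieces[9] = 2
pieces[10] = 3

3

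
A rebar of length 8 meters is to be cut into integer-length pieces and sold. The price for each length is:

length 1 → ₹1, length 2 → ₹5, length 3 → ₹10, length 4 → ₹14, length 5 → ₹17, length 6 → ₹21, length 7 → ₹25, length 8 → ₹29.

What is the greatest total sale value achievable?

29

Let R[k] be the best obtainable value from length k. For each k, try every first piece i and keep the best of price[i] + R[k−i].
R[1] = 1
R[2] = max(1+1, 5+0) = 5
R[3] = max(1+5, 5+1, 10+0) = 10
R[4] = max(1+10, 5+5, 10+1, 14+0) = 14
R[5] = max(1+14, 5+10, 10+5, 14+1, 17+0) = 17
R[6] = max(1+17, 5+14, 10+10, 14+5, 17+1, 21+0) = 21
R[7] = max(1+21, 5+17, 10+14, …, 21+1, 25+0) = 25
R[8] = max(1+25, 5+21, 10+17, …, 25+1, 29+0) = 29
Best is to sell the whole 8-meter piece uncut for ₹29.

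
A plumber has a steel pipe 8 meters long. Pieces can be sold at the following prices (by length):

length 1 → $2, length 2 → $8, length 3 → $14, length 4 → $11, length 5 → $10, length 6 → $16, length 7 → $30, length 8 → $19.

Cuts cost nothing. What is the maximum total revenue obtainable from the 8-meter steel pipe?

36

Build best[k] bottom-up: best[k] = max over allowed piece i of (p[i] + best[k−i]).
best[1] = 2
best[2] = 8
best[3] = 14
best[4] = 16  (first piece 1, then best[3]=14)
best[5] = 22  (first piece 2, then best[3]=14)
best[6] = 28  (first piece 3, then best[3]=14)
best[7] = 30  (first piece 1, then best[6]=28)
best[8] = 36  (first piece 2, then best[6]=28)
One optimal cutting: 3 + 3 + 2 → $14 + $14 + $8 = $36.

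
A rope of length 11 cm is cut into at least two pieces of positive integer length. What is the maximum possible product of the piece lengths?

Fill prod[k] for k=2..11: at each k try every first piece i and multiply by the better of (k−i) uncut or prod[k−i].
Small cases: prod[2]=1, prod[3]=2, prod[4]=4, prod[5]=6.
prod[6] = max(1*6, 2*4, 3*3, 4*2, 5*1) = 9
prod[7] = max(1*9, 2*6, 3*4, 4*3, 5*2, 6*1) = 12
prod[8] = max(1*12, 2*9, 3*6, …, 6*2, 7*1) = 18
prod[9] = max(1*18, 2*12, 3*9, …, 7*2, 8*1) = 27
prod[10] = max(1*27, 2*18, 3*12, …, 8*2, 9*1) = 36
prod[11] = max(1*36, 2*27, 3*18, …, 9*2, 10*1) = 54
One optimal split: 3 + 3 + 3 + 2; product 3*3*3*2 = 54.

54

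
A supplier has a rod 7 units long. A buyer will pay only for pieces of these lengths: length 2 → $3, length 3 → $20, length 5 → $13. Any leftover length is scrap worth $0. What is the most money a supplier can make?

Let f[k] be the best obtainable value from length k. For each k, try every first piece i and keep the best of price[i] + f[k−i].
f[1] = 0
f[2] = 3
f[3] = 20
f[4] = 20
f[5] = 23  (first piece 2, then f[3]=20)
f[6] = 40  (first piece 3, then f[3]=20)
f[7] = 40
One optimal cutting: pieces 3 + 3 with 1 unit of scrap → $40.

40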